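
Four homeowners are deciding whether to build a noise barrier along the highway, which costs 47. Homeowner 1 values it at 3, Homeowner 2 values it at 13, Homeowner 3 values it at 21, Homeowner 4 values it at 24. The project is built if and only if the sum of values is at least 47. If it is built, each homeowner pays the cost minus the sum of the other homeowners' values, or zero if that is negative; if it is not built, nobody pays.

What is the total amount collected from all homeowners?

17

Total value 61 ≥ cost 47, so it is built.
Homeowner 1: others sum to 58; max(0, 47 - 58) = 0.
Homeowner 2: others sum to 48; max(0, 47 - 48) = 0.
Homeowner 3: others sum to 40; max(0, 47 - 40) = 7.
Homeowner 4: others sum to 37; max(0, 47 - 37) = 10.
Total collected = 0 + 0 + 7 + 10 = 17.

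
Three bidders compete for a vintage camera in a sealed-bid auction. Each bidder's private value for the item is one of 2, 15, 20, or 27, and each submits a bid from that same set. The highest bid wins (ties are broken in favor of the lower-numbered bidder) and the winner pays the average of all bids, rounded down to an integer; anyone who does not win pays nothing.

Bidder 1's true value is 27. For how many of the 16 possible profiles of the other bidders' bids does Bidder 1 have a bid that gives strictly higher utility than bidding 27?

9

Others bid (2, 2): truth gives 17; bid 2 gives 25 > 17. Violating.
Others bid (2, 15): truth gives 13; bid 15 gives 17 > 13. Violating.
Others bid (2, 20): truth gives 11; bid 20 gives 13 > 11. Violating.
Others bid (15, 2): truth gives 13; bid 15 gives 17 > 13. Violating.
Others bid (2, 27): truth gives 9; no alternative beats it.
Others bid (15, 27): truth gives 4; no alternative beats it.
(Checking all 16 profiles: 9 have a profitable deviation, 7 do not.)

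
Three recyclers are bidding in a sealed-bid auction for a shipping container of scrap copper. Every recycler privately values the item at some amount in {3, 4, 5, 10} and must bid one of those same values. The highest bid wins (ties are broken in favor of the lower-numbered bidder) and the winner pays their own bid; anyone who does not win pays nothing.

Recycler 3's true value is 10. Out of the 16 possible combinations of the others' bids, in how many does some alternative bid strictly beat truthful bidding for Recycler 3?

4

Others bid (3, 3): truth gives 0; bid 4 gives 6 > 0. Violating.
Others bid (3, 4): truth gives 0; bid 5 gives 5 > 0. Violating.
Others bid (4, 3): truth gives 0; bid 5 gives 5 > 0. Violating.
Others bid (4, 4): truth gives 0; bid 5 gives 5 > 0. Violating.
Others bid (3, 5): truth gives 0; no alternative beats it.
Others bid (3, 10): truth gives 0; no alternative beats it.
(Checking all 16 profiles: 4 have a profitable deviation, 12 do not.)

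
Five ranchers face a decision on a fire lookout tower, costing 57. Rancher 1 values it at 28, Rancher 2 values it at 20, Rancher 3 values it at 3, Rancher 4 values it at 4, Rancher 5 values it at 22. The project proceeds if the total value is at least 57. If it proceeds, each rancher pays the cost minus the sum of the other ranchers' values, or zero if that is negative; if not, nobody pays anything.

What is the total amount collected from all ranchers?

Total value 77 ≥ cost 57, so it is built.
Rancher 1: others sum to 49; max(0, 57 - 49) = 8.
Rancher 2: others sum to 57; max(0, 57 - 57) = 0.
Rancher 3: others sum to 74; max(0, 57 - 74) = 0.
Rancher 4: others sum to 73; max(0, 57 - 73) = 0.
Rancher 5: others sum to 55; max(0, 57 - 55) = 2.
Total collected = 8 + 0 + 0 + 0 + 2 = 10.

10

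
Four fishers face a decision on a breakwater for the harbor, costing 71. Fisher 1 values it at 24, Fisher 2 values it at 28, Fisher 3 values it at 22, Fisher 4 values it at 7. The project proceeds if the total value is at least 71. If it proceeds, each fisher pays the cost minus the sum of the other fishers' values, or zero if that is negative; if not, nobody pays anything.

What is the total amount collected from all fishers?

Total value 81 ≥ cost 71, so it is built.
Fisher 1: others sum to 57; max(0, 71 - 57) = 14.
Fisher 2: others sum to 53; max(0, 71 - 53) = 18.
Fisher 3: others sum to 59; max(0, 71 - 59) = 12.
Fisher 4: others sum to 74; max(0, 71 - 74) = 0.
Total collected = 14 + 18 + 12 + 0 = 44.

44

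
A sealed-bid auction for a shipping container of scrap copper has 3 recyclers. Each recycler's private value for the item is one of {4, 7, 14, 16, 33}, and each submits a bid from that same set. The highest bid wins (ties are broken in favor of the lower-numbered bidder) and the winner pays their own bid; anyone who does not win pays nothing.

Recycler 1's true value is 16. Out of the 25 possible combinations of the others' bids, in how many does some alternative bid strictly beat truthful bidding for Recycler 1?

9

Others bid (4, 4): truth gives 0; bid 4 gives 12 > 0. Violating.
Others bid (4, 7): truth gives 0; bid 7 gives 9 > 0. Violating.
Others bid (4, 14): truth gives 0; bid 14 gives 2 > 0. Violating.
Others bid (7, 4): truth gives 0; bid 7 gives 9 > 0. Violating.
Others bid (4, 16): truth gives 0; no alternative beats it.
Others bid (4, 33): truth gives 0; no alternative beats it.
(Checking all 25 profiles: 9 have a profitable deviation, 16 do not.)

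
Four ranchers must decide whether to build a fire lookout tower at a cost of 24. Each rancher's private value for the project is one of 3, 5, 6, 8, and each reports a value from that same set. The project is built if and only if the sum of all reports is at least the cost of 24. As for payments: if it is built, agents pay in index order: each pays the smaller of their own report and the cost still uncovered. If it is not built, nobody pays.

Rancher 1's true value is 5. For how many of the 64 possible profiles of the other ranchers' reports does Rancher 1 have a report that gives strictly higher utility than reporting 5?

7

Others report (5, 8, 8): truth gives 0; report 3 gives 2 > 0. Violating.
Others report (6, 8, 8): truth gives 0; report 3 gives 2 > 0. Violating.
Others report (8, 5, 8): truth gives 0; report 3 gives 2 > 0. Violating.
Others report (8, 6, 8): truth gives 0; report 3 gives 2 > 0. Violating.
Others report (3, 3, 3): truth gives 0; no alternative beats it.
Others report (3, 3, 5): truth gives 0; no alternative beats it.
(Checking all 64 profiles: 7 have a profitable deviation, 57 do not.)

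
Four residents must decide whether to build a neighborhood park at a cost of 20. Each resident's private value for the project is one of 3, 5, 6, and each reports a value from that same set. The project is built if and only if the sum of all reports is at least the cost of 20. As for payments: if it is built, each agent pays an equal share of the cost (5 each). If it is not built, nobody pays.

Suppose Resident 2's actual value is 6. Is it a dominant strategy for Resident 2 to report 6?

Yes

Check each profile of the others' reports and compare truth against every alternative report.
Others report (3, 5, 6): truth gives 1, best alternative gives 0.
Others report (3, 6, 5): truth gives 1, best alternative gives 0.
Others report (5, 3, 6): truth gives 1, best alternative gives 0.
Others report (5, 6, 3): truth gives 1, best alternative gives 0.
Others report (6, 3, 5): truth gives 1, best alternative gives 0.
Others report (6, 5, 3): truth gives 1, best alternative gives 0.
(Remaining 21 profiles checked similarly; truth is weakly best in each.)
In every case the truthful report is at least as good as any alternative, so it is a dominant strategy.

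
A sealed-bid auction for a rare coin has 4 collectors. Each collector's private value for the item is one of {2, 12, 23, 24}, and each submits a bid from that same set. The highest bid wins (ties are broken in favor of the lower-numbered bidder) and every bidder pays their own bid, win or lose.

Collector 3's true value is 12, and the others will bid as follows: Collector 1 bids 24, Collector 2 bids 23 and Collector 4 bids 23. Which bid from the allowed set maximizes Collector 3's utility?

2

Bid 2: loses but pays 2, utility -2.
Bid 12: loses but pays 12, utility -12.
Bid 23: loses but pays 23, utility -23.
Bid 24: loses but pays 24, utility -24.
The best choice is 2 with utility -2.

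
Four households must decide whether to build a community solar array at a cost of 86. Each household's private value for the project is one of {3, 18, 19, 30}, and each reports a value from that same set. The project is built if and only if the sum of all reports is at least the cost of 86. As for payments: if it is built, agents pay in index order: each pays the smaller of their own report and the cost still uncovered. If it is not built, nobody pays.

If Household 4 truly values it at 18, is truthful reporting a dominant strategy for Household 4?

Yes

Check each profile of the others' reports and compare truth against every alternative report.
Others report (30, 30, 30): truth gives 18, best alternative gives 18.
Others report (19, 30, 30): truth gives 11, best alternative gives 11.
Others report (30, 19, 30): truth gives 11, best alternative gives 11.
Others report (30, 30, 19): truth gives 11, best alternative gives 11.
Others report (18, 30, 30): truth gives 10, best alternative gives 10.
Others report (30, 18, 30): truth gives 10, best alternative gives 10.
(Remaining 58 profiles checked similarly; truth is weakly best in each.)
In every case the truthful report is at least as good as any alternative, so it is a dominant strategy.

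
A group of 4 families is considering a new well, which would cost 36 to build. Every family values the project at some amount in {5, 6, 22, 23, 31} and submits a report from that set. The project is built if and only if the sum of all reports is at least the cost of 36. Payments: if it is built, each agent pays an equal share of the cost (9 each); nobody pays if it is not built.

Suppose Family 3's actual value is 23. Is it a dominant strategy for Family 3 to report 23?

Check each profile of the others' reports and compare truth against every alternative report.
Others report (5, 5, 5): truth gives 14, best alternative gives 14.
Others report (5, 5, 6): truth gives 14, best alternative gives 14.
Others report (5, 5, 22): truth gives 14, best alternative gives 14.
Others report (5, 5, 23): truth gives 14, best alternative gives 14.
Others report (5, 5, 31): truth gives 14, best alternative gives 14.
Others report (5, 6, 5): truth gives 14, best alternative gives 14.
(Remaining 119 profiles checked similarly; truth is weakly best in each.)
In every case the truthful report is at least as good as any alternative, so it is a dominant strategy.

Yes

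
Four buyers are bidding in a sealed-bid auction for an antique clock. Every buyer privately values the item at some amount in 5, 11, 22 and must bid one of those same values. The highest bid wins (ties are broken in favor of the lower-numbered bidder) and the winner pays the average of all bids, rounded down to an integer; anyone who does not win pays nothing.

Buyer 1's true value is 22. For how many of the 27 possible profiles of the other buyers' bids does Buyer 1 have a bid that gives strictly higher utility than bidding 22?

Others bid (5, 5, 5): truth gives 13; bid 5 gives 17 > 13. Violating.
Others bid (5, 5, 11): truth gives 12; bid 11 gives 14 > 12. Violating.
Others bid (5, 11, 5): truth gives 12; bid 11 gives 14 > 12. Violating.
Others bid (5, 11, 11): truth gives 10; bid 11 gives 13 > 10. Violating.
Others bid (5, 5, 22): truth gives 9; no alternative beats it.
Others bid (5, 11, 22): truth gives 7; no alternative beats it.
(Checking all 27 profiles: 8 have a profitable deviation, 19 do not.)

8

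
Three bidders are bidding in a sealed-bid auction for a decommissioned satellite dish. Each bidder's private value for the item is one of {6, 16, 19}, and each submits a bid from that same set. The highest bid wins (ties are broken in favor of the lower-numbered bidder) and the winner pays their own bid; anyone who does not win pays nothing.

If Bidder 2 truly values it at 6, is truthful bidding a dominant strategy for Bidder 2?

Yes

Check each profile of the others' bids and compare truth against every alternative bid.
Others bid (6, 6): truth gives 0, best alternative gives -10.
Others bid (6, 16): truth gives 0, best alternative gives -10.
Others bid (6, 19): truth gives 0, best alternative gives 0.
Others bid (16, 6): truth gives 0, best alternative gives 0.
Others bid (16, 16): truth gives 0, best alternative gives 0.
Others bid (16, 19): truth gives 0, best alternative gives 0.
(Remaining 3 profiles checked similarly; truth is weakly best in each.)
In every case the truthful bid is at least as good as any alternative, so it is a dominant strategy.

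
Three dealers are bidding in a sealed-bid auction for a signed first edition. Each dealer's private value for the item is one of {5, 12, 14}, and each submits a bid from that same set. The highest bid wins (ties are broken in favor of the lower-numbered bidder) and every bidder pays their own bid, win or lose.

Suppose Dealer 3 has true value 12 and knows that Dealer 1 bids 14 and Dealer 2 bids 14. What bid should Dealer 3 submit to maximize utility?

5

Bid 5: loses but pays 5, utility -5.
Bid 12: loses but pays 12, utility -12.
Bid 14: loses but pays 14, utility -14.
The best choice is 5 with utility -5.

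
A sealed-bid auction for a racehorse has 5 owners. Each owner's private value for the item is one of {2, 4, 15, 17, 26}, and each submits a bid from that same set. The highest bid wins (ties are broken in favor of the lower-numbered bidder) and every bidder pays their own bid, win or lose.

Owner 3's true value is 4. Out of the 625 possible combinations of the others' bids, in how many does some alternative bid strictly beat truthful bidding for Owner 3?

621

Others bid (2, 2, 2, 15): truth gives -4; bid 2 gives -2 > -4. Violating.
Others bid (2, 2, 2, 17): truth gives -4; bid 2 gives -2 > -4. Violating.
Others bid (2, 2, 2, 26): truth gives -4; bid 2 gives -2 > -4. Violating.
Others bid (2, 2, 4, 15): truth gives -4; bid 2 gives -2 > -4. Violating.
Others bid (2, 2, 2, 2): truth gives 0; no alternative beats it.
Others bid (2, 2, 2, 4): truth gives 0; no alternative beats it.
(Checking all 625 profiles: 621 have a profitable deviation, 4 do not.)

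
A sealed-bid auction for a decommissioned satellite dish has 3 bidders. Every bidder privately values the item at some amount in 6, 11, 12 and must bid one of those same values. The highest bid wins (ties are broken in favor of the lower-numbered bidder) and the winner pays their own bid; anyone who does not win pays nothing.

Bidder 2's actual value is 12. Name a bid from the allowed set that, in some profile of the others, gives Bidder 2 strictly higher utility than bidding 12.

11

Suppose Bidder 1 bids 6 and Bidder 3 bids 6.
Bid 12: wins, pays 12, utility 12 - 12 = 0.
Bid 11: wins, pays 11, utility 12 - 11 = 1.
So bidding 11 beats truth here (1 > 0).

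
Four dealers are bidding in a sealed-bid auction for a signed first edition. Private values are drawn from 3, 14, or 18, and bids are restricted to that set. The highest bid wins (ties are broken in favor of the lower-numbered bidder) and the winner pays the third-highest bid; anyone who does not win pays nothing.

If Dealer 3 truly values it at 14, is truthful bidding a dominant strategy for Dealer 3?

No

Consider the case where Dealer 1 bids 3, Dealer 2 bids 3 and Dealer 4 bids 18.
Truthful bid 14: loses, pays 0, utility 0.
Bid 18 instead: wins, pays 3, utility 14 - 3 = 11.
Since 11 > 0, bidding 18 is strictly better here, so truthful bidding is not dominant.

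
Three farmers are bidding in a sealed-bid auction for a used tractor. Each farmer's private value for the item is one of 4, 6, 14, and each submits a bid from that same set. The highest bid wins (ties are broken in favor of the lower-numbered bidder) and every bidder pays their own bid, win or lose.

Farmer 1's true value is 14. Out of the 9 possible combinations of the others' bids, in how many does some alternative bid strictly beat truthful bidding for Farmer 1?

Others bid (4, 4): truth gives 0; bid 4 gives 10 > 0. Violating.
Others bid (4, 6): truth gives 0; bid 6 gives 8 > 0. Violating.
Others bid (6, 4): truth gives 0; bid 6 gives 8 > 0. Violating.
Others bid (6, 6): truth gives 0; bid 6 gives 8 > 0. Violating.
Others bid (4, 14): truth gives 0; no alternative beats it.
Others bid (6, 14): truth gives 0; no alternative beats it.
(Checking all 9 profiles: 4 have a profitable deviation, 5 do not.)

4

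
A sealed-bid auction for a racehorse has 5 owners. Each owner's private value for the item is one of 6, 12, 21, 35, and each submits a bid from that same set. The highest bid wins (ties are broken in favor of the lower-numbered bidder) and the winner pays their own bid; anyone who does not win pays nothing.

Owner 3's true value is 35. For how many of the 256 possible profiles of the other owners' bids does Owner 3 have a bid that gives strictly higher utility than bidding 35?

36

Others bid (6, 6, 6, 6): truth gives 0; bid 12 gives 23 > 0. Violating.
Others bid (6, 6, 6, 12): truth gives 0; bid 12 gives 23 > 0. Violating.
Others bid (6, 6, 6, 21): truth gives 0; bid 21 gives 14 > 0. Violating.
Others bid (6, 6, 12, 6): truth gives 0; bid 12 gives 23 > 0. Violating.
Others bid (6, 6, 6, 35): truth gives 0; no alternative beats it.
Others bid (6, 6, 12, 35): truth gives 0; no alternative beats it.
(Checking all 256 profiles: 36 have a profitable deviation, 220 do not.)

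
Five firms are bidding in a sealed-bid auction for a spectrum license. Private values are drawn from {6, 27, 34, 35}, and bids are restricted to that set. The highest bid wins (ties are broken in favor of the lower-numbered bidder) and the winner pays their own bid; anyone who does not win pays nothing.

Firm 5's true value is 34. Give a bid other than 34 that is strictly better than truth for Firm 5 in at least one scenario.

27

Suppose Firm 1 bids 6, Firm 2 bids 6, Firm 3 bids 6 and Firm 4 bids 6.
Bid 34: wins, pays 34, utility 34 - 34 = 0.
Bid 27: wins, pays 27, utility 34 - 27 = 7.
So bidding 27 beats truth here (7 > 0).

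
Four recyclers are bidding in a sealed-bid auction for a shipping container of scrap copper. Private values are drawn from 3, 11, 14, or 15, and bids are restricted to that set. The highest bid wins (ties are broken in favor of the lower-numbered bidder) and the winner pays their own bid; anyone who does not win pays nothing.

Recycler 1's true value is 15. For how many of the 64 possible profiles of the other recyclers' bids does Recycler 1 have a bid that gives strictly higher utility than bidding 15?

Others bid (3, 3, 3): truth gives 0; bid 3 gives 12 > 0. Violating.
Others bid (3, 3, 11): truth gives 0; bid 11 gives 4 > 0. Violating.
Others bid (3, 3, 14): truth gives 0; bid 14 gives 1 > 0. Violating.
Others bid (3, 11, 3): truth gives 0; bid 11 gives 4 > 0. Violating.
Others bid (3, 3, 15): truth gives 0; no alternative beats it.
Others bid (3, 11, 15): truth gives 0; no alternative beats it.
(Checking all 64 profiles: 27 have a profitable deviation, 37 do not.)

27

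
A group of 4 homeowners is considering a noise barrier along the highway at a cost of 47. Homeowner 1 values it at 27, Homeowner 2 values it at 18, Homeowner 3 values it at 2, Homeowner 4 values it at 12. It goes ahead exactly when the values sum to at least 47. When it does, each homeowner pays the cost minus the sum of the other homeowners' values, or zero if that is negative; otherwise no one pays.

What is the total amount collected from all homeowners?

21

Total value 59 ≥ cost 47, so it is built.
Homeowner 1: others sum to 32; max(0, 47 - 32) = 15.
Homeowner 2: others sum to 41; max(0, 47 - 41) = 6.
Homeowner 3: others sum to 57; max(0, 47 - 57) = 0.
Homeowner 4: others sum to 47; max(0, 47 - 47) = 0.
Total collected = 15 + 6 + 0 + 0 = 21.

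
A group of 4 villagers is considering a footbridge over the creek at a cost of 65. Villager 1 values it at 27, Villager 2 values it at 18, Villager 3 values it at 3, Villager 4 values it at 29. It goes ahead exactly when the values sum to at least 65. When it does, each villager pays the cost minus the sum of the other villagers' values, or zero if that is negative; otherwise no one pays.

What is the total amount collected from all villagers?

Total value 77 ≥ cost 65, so it is built.
Villager 1: others sum to 50; max(0, 65 - 50) = 15.
Villager 2: others sum to 59; max(0, 65 - 59) = 6.
Villager 3: others sum to 74; max(0, 65 - 74) = 0.
Villager 4: others sum to 48; max(0, 65 - 48) = 17.
Total collected = 15 + 6 + 0 + 17 = 38.

38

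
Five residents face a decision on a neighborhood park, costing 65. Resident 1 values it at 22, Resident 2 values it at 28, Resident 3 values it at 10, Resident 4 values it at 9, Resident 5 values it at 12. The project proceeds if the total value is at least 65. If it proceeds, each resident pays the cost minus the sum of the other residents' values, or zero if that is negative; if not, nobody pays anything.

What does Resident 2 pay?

Total value 81 ≥ cost 65, so the project is built.
The other residents' values sum to 53.
Cost minus that sum is 65 - 53 = 12.

12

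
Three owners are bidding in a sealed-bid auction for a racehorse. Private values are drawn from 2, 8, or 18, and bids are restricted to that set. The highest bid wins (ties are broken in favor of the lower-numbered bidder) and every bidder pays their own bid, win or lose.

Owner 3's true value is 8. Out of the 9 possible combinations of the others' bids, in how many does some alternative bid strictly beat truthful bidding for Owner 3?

Others bid (2, 8): truth gives -8; bid 2 gives -2 > -8. Violating.
Others bid (2, 18): truth gives -8; bid 2 gives -2 > -8. Violating.
Others bid (8, 2): truth gives -8; bid 2 gives -2 > -8. Violating.
Others bid (8, 8): truth gives -8; bid 2 gives -2 > -8. Violating.
Others bid (2, 2): truth gives 0; no alternative beats it.
(Checking all 9 profiles: 8 have a profitable deviation, 1 does not.)

8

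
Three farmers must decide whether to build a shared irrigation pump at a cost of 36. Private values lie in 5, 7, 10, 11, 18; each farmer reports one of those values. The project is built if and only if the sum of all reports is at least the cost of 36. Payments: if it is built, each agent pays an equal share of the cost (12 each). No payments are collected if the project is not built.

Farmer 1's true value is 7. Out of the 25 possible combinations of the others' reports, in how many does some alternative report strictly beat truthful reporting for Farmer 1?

Others report (11, 18): truth gives -5; report 5 gives 0 > -5. Violating.
Others report (18, 11): truth gives -5; report 5 gives 0 > -5. Violating.
Others report (5, 5): truth gives 0; no alternative beats it.
Others report (5, 7): truth gives 0; no alternative beats it.
(Checking all 25 profiles: 2 have a profitable deviation, 23 do not.)

2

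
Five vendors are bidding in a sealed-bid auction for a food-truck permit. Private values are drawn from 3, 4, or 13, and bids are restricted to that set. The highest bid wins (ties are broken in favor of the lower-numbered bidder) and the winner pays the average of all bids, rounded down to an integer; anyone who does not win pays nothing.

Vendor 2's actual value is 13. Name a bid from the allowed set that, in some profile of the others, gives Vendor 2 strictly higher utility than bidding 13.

4

Suppose Vendor 1 bids 3, Vendor 3 bids 3, Vendor 4 bids 3 and Vendor 5 bids 3.
Bid 13: wins, pays 5, utility 13 - 5 = 8.
Bid 4: wins, pays 3, utility 13 - 3 = 10.
So bidding 4 beats truth here (10 > 8).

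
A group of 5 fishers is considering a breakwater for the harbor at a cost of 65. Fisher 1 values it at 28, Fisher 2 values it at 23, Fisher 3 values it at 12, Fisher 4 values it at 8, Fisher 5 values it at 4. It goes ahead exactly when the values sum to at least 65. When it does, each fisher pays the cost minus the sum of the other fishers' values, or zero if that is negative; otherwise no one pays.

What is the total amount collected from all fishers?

33

Total value 75 ≥ cost 65, so it is built.
Fisher 1: others sum to 47; max(0, 65 - 47) = 18.
Fisher 2: others sum to 52; max(0, 65 - 52) = 13.
Fisher 3: others sum to 63; max(0, 65 - 63) = 2.
Fisher 4: others sum to 67; max(0, 65 - 67) = 0.
Fisher 5: others sum to 71; max(0, 65 - 71) = 0.
Total collected = 18 + 13 + 2 + 0 + 0 = 33.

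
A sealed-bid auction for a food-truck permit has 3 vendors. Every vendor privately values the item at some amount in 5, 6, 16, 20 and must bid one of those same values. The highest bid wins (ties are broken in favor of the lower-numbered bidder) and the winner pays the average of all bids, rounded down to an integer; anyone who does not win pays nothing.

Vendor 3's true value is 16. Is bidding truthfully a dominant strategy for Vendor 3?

No

Consider the case where Vendor 1 bids 5 and Vendor 2 bids 5.
Truthful bid 16: wins, pays 8, utility 16 - 8 = 8.
Bid 6 instead: wins, pays 5, utility 16 - 5 = 11.
Since 11 > 8, bidding 6 is strictly better here, so truthful bidding is not dominant.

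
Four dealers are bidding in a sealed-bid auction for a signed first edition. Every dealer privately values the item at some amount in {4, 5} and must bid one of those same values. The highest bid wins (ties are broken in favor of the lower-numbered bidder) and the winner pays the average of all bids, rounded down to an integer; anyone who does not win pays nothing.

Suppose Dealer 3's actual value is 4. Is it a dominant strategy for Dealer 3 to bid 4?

Check each profile of the others' bids and compare truth against every alternative bid.
Others bid (4, 4, 4): truth gives 0, best alternative gives 0.
Others bid (4, 4, 5): truth gives 0, best alternative gives 0.
Others bid (4, 5, 4): truth gives 0, best alternative gives 0.
Others bid (4, 5, 5): truth gives 0, best alternative gives 0.
Others bid (5, 4, 4): truth gives 0, best alternative gives 0.
Others bid (5, 4, 5): truth gives 0, best alternative gives 0.
(Remaining 2 profiles checked similarly; truth is weakly best in each.)
In every case the truthful bid is at least as good as any alternative, so it is a dominant strategy.

Yes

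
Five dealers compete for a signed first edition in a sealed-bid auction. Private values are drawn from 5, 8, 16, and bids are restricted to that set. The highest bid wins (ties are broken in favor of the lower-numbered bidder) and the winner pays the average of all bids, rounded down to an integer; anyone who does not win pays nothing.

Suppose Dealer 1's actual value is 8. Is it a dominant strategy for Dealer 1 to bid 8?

Yes

Check each profile of the others' bids and compare truth against every alternative bid.
Others bid (5, 5, 8, 8): truth gives 2, best alternative gives 0.
Others bid (5, 8, 5, 8): truth gives 2, best alternative gives 0.
Others bid (5, 8, 8, 5): truth gives 2, best alternative gives 0.
Others bid (8, 5, 5, 8): truth gives 2, best alternative gives 0.
Others bid (8, 5, 8, 5): truth gives 2, best alternative gives 0.
Others bid (8, 8, 5, 5): truth gives 2, best alternative gives 0.
(Remaining 75 profiles checked similarly; truth is weakly best in each.)
In every case the truthful bid is at least as good as any alternative, so it is a dominant strategy.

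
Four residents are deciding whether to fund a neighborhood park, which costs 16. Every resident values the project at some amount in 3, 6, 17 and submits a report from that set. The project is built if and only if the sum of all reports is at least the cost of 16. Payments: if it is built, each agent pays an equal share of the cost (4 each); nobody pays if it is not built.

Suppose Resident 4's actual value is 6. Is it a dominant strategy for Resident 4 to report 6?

Consider the case where Resident 1 reports 3, Resident 2 reports 3 and Resident 3 reports 3.
Truthful report 6: project not built, utility 0.
Report 17 instead: project built, pays 4, utility 6 - 4 = 2.
Since 2 > 0, reporting 17 is strictly better here, so truthful reporting is not dominant.

No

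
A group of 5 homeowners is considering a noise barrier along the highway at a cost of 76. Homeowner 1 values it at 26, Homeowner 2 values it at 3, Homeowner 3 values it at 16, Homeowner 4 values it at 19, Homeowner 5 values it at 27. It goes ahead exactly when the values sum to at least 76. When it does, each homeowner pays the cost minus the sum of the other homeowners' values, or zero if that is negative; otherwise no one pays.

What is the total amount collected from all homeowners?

28

Total value 91 ≥ cost 76, so it is built.
Homeowner 1: others sum to 65; max(0, 76 - 65) = 11.
Homeowner 2: others sum to 88; max(0, 76 - 88) = 0.
Homeowner 3: others sum to 75; max(0, 76 - 75) = 1.
Homeowner 4: others sum to 72; max(0, 76 - 72) = 4.
Homeowner 5: others sum to 64; max(0, 76 - 64) = 12.
Total collected = 11 + 0 + 1 + 4 + 12 = 28.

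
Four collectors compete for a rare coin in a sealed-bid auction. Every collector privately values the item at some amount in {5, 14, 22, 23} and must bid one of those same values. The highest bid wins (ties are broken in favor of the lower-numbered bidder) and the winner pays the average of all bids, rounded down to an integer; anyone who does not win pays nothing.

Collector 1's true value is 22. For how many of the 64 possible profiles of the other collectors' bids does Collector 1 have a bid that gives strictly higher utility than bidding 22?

Others bid (5, 5, 5): truth gives 13; bid 5 gives 17 > 13. Violating.
Others bid (5, 5, 14): truth gives 11; bid 14 gives 13 > 11. Violating.
Others bid (5, 5, 23): truth gives 0; bid 23 gives 8 > 0. Violating.
Others bid (5, 14, 5): truth gives 11; bid 14 gives 13 > 11. Violating.
Others bid (5, 5, 22): truth gives 9; no alternative beats it.
Others bid (5, 14, 22): truth gives 7; no alternative beats it.
(Checking all 64 profiles: 38 have a profitable deviation, 26 do not.)

38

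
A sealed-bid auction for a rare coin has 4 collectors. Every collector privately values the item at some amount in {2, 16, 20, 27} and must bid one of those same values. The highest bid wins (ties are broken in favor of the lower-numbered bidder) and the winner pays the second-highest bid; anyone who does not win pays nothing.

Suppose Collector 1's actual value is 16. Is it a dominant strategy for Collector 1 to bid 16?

Yes

Check each profile of the others' bids and compare truth against every alternative bid.
Others bid (2, 2, 2): truth gives 14, best alternative gives 14.
Others bid (2, 2, 16): truth gives 0, best alternative gives 0.
Others bid (2, 2, 20): truth gives 0, best alternative gives 0.
Others bid (2, 2, 27): truth gives 0, best alternative gives 0.
Others bid (2, 16, 2): truth gives 0, best alternative gives 0.
Others bid (2, 16, 16): truth gives 0, best alternative gives 0.
(Remaining 58 profiles checked similarly; truth is weakly best in each.)
In every case the truthful bid is at least as good as any alternative, so it is a dominant strategy.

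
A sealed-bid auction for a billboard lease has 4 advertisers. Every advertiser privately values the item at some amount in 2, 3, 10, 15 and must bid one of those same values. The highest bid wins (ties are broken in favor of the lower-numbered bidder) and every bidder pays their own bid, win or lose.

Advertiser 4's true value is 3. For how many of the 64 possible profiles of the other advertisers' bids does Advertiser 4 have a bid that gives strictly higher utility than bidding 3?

63

Others bid (2, 2, 3): truth gives -3; bid 2 gives -2 > -3. Violating.
Others bid (2, 2, 10): truth gives -3; bid 2 gives -2 > -3. Violating.
Others bid (2, 2, 15): truth gives -3; bid 2 gives -2 > -3. Violating.
Others bid (2, 3, 2): truth gives -3; bid 2 gives -2 > -3. Violating.
Others bid (2, 2, 2): truth gives 0; no alternative beats it.
(Checking all 64 profiles: 63 have a profitable deviation, 1 does not.)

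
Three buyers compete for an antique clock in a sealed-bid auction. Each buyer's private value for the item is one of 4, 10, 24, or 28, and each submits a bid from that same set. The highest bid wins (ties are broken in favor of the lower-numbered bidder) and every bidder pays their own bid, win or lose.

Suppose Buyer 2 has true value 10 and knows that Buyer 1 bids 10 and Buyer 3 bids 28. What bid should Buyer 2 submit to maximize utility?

Bid 4: loses but pays 4, utility -4.
Bid 10: loses but pays 10, utility -10.
Bid 24: loses but pays 24, utility -24.
Bid 28: wins, pays 28, utility 10 - 28 = -18.
The best choice is 4 with utility -4.

4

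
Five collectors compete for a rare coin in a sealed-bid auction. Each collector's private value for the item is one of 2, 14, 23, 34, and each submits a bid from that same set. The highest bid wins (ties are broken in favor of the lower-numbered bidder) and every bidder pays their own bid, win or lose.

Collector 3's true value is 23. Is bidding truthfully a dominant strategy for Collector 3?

Consider the case where Collector 1 bids 2, Collector 2 bids 2, Collector 4 bids 2 and Collector 5 bids 2.
Truthful bid 23: wins, pays 23, utility 23 - 23 = 0.
Bid 14 instead: wins, pays 14, utility 23 - 14 = 9.
Since 9 > 0, bidding 14 is strictly better here, so truthful bidding is not dominant.

No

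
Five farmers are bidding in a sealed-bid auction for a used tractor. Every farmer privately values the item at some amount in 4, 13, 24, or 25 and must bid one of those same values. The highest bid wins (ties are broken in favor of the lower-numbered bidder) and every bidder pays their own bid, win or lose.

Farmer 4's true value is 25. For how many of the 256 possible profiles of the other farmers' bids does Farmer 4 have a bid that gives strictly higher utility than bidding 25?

Others bid (4, 4, 4, 4): truth gives 0; bid 13 gives 12 > 0. Violating.
Others bid (4, 4, 4, 13): truth gives 0; bid 13 gives 12 > 0. Violating.
Others bid (4, 4, 4, 24): truth gives 0; bid 24 gives 1 > 0. Violating.
Others bid (4, 4, 13, 4): truth gives 0; bid 24 gives 1 > 0. Violating.
Others bid (4, 4, 4, 25): truth gives 0; no alternative beats it.
Others bid (4, 4, 13, 25): truth gives 0; no alternative beats it.
(Checking all 256 profiles: 172 have a profitable deviation, 84 do not.)

172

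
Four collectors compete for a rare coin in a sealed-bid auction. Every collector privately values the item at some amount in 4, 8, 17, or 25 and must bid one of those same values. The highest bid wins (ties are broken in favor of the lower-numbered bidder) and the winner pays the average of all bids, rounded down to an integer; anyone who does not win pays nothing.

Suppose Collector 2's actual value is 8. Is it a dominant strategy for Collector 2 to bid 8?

Yes

Check each profile of the others' bids and compare truth against every alternative bid.
Others bid (4, 4, 4): truth gives 3, best alternative gives 1.
Others bid (4, 4, 8): truth gives 2, best alternative gives 0.
Others bid (4, 8, 4): truth gives 2, best alternative gives 0.
Others bid (4, 8, 8): truth gives 1, best alternative gives 0.
Others bid (4, 4, 17): truth gives 0, best alternative gives 0.
Others bid (4, 4, 25): truth gives 0, best alternative gives 0.
(Remaining 58 profiles checked similarly; truth is weakly best in each.)
In every case the truthful bid is at least as good as any alternative, so it is a dominant strategy.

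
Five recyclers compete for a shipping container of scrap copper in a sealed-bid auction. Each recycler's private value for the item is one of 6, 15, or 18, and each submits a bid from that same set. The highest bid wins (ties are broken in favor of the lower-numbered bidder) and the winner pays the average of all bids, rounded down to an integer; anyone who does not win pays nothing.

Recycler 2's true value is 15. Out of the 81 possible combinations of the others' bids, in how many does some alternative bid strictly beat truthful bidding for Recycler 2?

31

Others bid (6, 6, 6, 18): truth gives 0; bid 18 gives 5 > 0. Violating.
Others bid (6, 6, 15, 18): truth gives 0; bid 18 gives 3 > 0. Violating.
Others bid (6, 6, 18, 6): truth gives 0; bid 18 gives 5 > 0. Violating.
Others bid (6, 6, 18, 15): truth gives 0; bid 18 gives 3 > 0. Violating.
Others bid (6, 6, 6, 6): truth gives 8; no alternative beats it.
Others bid (6, 6, 6, 15): truth gives 6; no alternative beats it.
(Checking all 81 profiles: 31 have a profitable deviation, 50 do not.)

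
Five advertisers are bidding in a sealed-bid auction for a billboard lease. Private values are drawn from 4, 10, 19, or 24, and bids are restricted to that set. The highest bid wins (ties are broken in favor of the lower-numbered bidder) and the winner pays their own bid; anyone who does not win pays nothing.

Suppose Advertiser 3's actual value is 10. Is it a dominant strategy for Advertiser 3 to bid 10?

Check each profile of the others' bids and compare truth against every alternative bid.
Others bid (4, 4, 4, 4): truth gives 0, best alternative gives 0.
Others bid (4, 4, 4, 10): truth gives 0, best alternative gives 0.
Others bid (4, 4, 4, 19): truth gives 0, best alternative gives 0.
Others bid (4, 4, 4, 24): truth gives 0, best alternative gives 0.
Others bid (4, 4, 10, 4): truth gives 0, best alternative gives 0.
Others bid (4, 4, 10, 10): truth gives 0, best alternative gives 0.
(Remaining 250 profiles checked similarly; truth is weakly best in each.)
In every case the truthful bid is at least as good as any alternative, so it is a dominant strategy.

Yes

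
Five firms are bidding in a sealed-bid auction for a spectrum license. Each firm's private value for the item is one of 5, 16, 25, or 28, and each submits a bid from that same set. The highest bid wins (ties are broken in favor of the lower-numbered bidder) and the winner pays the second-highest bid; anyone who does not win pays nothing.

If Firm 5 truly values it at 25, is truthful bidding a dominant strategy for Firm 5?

Check each profile of the others' bids and compare truth against every alternative bid.
Others bid (5, 5, 5, 5): truth gives 20, best alternative gives 20.
Others bid (5, 5, 5, 16): truth gives 9, best alternative gives 9.
Others bid (5, 5, 16, 5): truth gives 9, best alternative gives 9.
Others bid (5, 5, 16, 16): truth gives 9, best alternative gives 9.
Others bid (5, 16, 5, 5): truth gives 9, best alternative gives 9.
Others bid (5, 16, 5, 16): truth gives 9, best alternative gives 9.
(Remaining 250 profiles checked similarly; truth is weakly best in each.)
In every case the truthful bid is at least as good as any alternative, so it is a dominant strategy.

Yes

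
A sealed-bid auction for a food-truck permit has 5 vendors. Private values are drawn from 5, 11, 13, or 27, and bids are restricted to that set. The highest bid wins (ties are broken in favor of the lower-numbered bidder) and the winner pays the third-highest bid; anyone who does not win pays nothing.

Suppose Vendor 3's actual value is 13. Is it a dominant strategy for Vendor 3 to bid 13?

Consider the case where Vendor 1 bids 5, Vendor 2 bids 5, Vendor 4 bids 5 and Vendor 5 bids 27.
Truthful bid 13: loses, pays 0, utility 0.
Bid 27 instead: wins, pays 5, utility 13 - 5 = 8.
Since 8 > 0, bidding 27 is strictly better here, so truthful bidding is not dominant.

No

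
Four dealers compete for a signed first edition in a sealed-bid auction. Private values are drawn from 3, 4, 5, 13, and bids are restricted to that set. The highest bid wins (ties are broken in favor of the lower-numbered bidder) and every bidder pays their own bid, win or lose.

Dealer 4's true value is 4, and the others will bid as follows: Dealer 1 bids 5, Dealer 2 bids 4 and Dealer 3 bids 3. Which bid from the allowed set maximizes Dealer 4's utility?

Bid 3: loses but pays 3, utility -3.
Bid 4: loses but pays 4, utility -4.
Bid 5: loses but pays 5, utility -5.
Bid 13: wins, pays 13, utility 4 - 13 = -9.
The best choice is 3 with utility -3.

3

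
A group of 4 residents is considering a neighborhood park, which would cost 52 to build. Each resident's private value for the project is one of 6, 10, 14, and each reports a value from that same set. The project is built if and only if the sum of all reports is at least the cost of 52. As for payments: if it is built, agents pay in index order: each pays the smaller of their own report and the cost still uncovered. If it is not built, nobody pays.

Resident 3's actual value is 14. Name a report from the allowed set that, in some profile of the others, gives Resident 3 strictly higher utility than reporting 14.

Suppose Resident 1 reports 14, Resident 2 reports 14 and Resident 4 reports 14.
Report 14: project built, pays 14, utility 14 - 14 = 0.
Report 10: project built, pays 10, utility 14 - 10 = 4.
So reporting 10 beats truth here (4 > 0).

10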